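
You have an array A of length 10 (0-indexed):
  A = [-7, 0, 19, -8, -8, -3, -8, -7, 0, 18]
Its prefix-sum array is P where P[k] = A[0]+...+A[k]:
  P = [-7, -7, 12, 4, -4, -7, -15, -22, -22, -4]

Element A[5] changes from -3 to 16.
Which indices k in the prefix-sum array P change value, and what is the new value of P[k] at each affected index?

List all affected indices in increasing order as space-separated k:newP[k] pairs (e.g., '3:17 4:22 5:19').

P[k] = A[0] + ... + A[k]
P[k] includes A[5] iff k >= 5
Affected indices: 5, 6, ..., 9; delta = 19
  P[5]: -7 + 19 = 12
  P[6]: -15 + 19 = 4
  P[7]: -22 + 19 = -3
  P[8]: -22 + 19 = -3
  P[9]: -4 + 19 = 15

Answer: 5:12 6:4 7:-3 8:-3 9:15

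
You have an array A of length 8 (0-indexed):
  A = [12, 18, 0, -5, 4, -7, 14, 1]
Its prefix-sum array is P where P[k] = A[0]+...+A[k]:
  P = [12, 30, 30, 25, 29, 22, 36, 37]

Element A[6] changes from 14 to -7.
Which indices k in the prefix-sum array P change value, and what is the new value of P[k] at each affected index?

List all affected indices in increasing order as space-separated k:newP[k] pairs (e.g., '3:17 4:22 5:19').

P[k] = A[0] + ... + A[k]
P[k] includes A[6] iff k >= 6
Affected indices: 6, 7, ..., 7; delta = -21
  P[6]: 36 + -21 = 15
  P[7]: 37 + -21 = 16

Answer: 6:15 7:16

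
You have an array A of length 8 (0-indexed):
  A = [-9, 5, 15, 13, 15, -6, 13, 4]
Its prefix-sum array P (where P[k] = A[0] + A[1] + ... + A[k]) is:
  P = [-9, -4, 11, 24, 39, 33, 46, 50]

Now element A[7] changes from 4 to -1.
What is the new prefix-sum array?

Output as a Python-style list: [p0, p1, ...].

Answer: [-9, -4, 11, 24, 39, 33, 46, 45]

Derivation:
Change: A[7] 4 -> -1, delta = -5
P[k] for k < 7: unchanged (A[7] not included)
P[k] for k >= 7: shift by delta = -5
  P[0] = -9 + 0 = -9
  P[1] = -4 + 0 = -4
  P[2] = 11 + 0 = 11
  P[3] = 24 + 0 = 24
  P[4] = 39 + 0 = 39
  P[5] = 33 + 0 = 33
  P[6] = 46 + 0 = 46
  P[7] = 50 + -5 = 45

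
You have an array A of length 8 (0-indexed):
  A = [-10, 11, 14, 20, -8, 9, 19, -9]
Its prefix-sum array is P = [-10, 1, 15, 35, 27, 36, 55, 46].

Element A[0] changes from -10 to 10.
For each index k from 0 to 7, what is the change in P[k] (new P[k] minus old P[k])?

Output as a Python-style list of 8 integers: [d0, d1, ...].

Element change: A[0] -10 -> 10, delta = 20
For k < 0: P[k] unchanged, delta_P[k] = 0
For k >= 0: P[k] shifts by exactly 20
Delta array: [20, 20, 20, 20, 20, 20, 20, 20]

Answer: [20, 20, 20, 20, 20, 20, 20, 20]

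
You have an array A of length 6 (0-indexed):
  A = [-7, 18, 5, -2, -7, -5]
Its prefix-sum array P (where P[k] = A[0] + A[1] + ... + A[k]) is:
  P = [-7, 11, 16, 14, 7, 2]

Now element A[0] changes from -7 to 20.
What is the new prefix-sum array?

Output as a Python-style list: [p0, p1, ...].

Answer: [20, 38, 43, 41, 34, 29]

Derivation:
Change: A[0] -7 -> 20, delta = 27
P[k] for k < 0: unchanged (A[0] not included)
P[k] for k >= 0: shift by delta = 27
  P[0] = -7 + 27 = 20
  P[1] = 11 + 27 = 38
  P[2] = 16 + 27 = 43
  P[3] = 14 + 27 = 41
  P[4] = 7 + 27 = 34
  P[5] = 2 + 27 = 29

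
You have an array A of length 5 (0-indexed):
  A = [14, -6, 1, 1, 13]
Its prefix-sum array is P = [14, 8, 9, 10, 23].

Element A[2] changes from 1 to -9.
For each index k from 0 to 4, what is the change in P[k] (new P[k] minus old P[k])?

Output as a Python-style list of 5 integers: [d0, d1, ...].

Answer: [0, 0, -10, -10, -10]

Derivation:
Element change: A[2] 1 -> -9, delta = -10
For k < 2: P[k] unchanged, delta_P[k] = 0
For k >= 2: P[k] shifts by exactly -10
Delta array: [0, 0, -10, -10, -10]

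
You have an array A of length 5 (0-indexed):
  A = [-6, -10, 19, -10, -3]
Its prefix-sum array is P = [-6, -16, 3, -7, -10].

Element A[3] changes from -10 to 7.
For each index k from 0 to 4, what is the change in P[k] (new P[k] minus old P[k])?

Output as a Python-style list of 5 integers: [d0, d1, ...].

Answer: [0, 0, 0, 17, 17]

Derivation:
Element change: A[3] -10 -> 7, delta = 17
For k < 3: P[k] unchanged, delta_P[k] = 0
For k >= 3: P[k] shifts by exactly 17
Delta array: [0, 0, 0, 17, 17]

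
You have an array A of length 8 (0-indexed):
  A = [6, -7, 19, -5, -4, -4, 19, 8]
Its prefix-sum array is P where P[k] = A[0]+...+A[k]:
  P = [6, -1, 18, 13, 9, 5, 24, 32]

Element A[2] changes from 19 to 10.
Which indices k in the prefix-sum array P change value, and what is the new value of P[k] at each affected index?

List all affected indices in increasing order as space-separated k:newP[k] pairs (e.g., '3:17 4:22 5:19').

P[k] = A[0] + ... + A[k]
P[k] includes A[2] iff k >= 2
Affected indices: 2, 3, ..., 7; delta = -9
  P[2]: 18 + -9 = 9
  P[3]: 13 + -9 = 4
  P[4]: 9 + -9 = 0
  P[5]: 5 + -9 = -4
  P[6]: 24 + -9 = 15
  P[7]: 32 + -9 = 23

Answer: 2:9 3:4 4:0 5:-4 6:15 7:23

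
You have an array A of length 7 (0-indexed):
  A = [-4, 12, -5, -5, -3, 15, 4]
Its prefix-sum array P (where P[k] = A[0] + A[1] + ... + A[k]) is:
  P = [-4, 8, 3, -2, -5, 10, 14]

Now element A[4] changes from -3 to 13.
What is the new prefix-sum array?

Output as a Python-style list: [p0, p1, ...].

Change: A[4] -3 -> 13, delta = 16
P[k] for k < 4: unchanged (A[4] not included)
P[k] for k >= 4: shift by delta = 16
  P[0] = -4 + 0 = -4
  P[1] = 8 + 0 = 8
  P[2] = 3 + 0 = 3
  P[3] = -2 + 0 = -2
  P[4] = -5 + 16 = 11
  P[5] = 10 + 16 = 26
  P[6] = 14 + 16 = 30

Answer: [-4, 8, 3, -2, 11, 26, 30]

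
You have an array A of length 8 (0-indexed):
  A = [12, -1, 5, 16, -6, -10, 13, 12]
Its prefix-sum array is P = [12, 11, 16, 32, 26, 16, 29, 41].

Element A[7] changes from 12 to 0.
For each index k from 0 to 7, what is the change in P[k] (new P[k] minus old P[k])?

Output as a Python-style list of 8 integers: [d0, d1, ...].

Answer: [0, 0, 0, 0, 0, 0, 0, -12]

Derivation:
Element change: A[7] 12 -> 0, delta = -12
For k < 7: P[k] unchanged, delta_P[k] = 0
For k >= 7: P[k] shifts by exactly -12
Delta array: [0, 0, 0, 0, 0, 0, 0, -12]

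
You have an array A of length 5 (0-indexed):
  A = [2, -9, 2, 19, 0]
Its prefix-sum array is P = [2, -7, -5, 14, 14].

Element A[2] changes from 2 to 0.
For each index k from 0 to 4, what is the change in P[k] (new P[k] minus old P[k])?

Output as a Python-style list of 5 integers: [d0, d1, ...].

Answer: [0, 0, -2, -2, -2]

Derivation:
Element change: A[2] 2 -> 0, delta = -2
For k < 2: P[k] unchanged, delta_P[k] = 0
For k >= 2: P[k] shifts by exactly -2
Delta array: [0, 0, -2, -2, -2]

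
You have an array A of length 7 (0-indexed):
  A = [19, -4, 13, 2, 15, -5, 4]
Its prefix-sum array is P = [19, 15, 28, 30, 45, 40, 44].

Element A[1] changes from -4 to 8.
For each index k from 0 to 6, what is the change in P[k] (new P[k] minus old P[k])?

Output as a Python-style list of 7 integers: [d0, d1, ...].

Answer: [0, 12, 12, 12, 12, 12, 12]

Derivation:
Element change: A[1] -4 -> 8, delta = 12
For k < 1: P[k] unchanged, delta_P[k] = 0
For k >= 1: P[k] shifts by exactly 12
Delta array: [0, 12, 12, 12, 12, 12, 12]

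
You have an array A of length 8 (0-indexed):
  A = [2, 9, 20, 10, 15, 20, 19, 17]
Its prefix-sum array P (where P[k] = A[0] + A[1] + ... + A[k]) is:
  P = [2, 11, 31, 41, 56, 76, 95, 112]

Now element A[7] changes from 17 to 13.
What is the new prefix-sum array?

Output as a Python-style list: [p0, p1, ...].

Change: A[7] 17 -> 13, delta = -4
P[k] for k < 7: unchanged (A[7] not included)
P[k] for k >= 7: shift by delta = -4
  P[0] = 2 + 0 = 2
  P[1] = 11 + 0 = 11
  P[2] = 31 + 0 = 31
  P[3] = 41 + 0 = 41
  P[4] = 56 + 0 = 56
  P[5] = 76 + 0 = 76
  P[6] = 95 + 0 = 95
  P[7] = 112 + -4 = 108

Answer: [2, 11, 31, 41, 56, 76, 95, 108]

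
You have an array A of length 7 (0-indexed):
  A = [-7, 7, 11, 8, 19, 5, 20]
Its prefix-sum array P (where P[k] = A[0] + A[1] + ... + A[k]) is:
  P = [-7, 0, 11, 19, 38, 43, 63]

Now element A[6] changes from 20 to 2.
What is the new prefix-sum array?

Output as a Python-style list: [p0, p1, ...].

Change: A[6] 20 -> 2, delta = -18
P[k] for k < 6: unchanged (A[6] not included)
P[k] for k >= 6: shift by delta = -18
  P[0] = -7 + 0 = -7
  P[1] = 0 + 0 = 0
  P[2] = 11 + 0 = 11
  P[3] = 19 + 0 = 19
  P[4] = 38 + 0 = 38
  P[5] = 43 + 0 = 43
  P[6] = 63 + -18 = 45

Answer: [-7, 0, 11, 19, 38, 43, 45]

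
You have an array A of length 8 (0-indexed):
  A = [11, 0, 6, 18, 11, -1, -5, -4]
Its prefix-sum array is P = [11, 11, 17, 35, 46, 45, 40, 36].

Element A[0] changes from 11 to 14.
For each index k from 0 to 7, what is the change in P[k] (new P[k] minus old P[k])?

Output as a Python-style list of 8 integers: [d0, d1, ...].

Element change: A[0] 11 -> 14, delta = 3
For k < 0: P[k] unchanged, delta_P[k] = 0
For k >= 0: P[k] shifts by exactly 3
Delta array: [3, 3, 3, 3, 3, 3, 3, 3]

Answer: [3, 3, 3, 3, 3, 3, 3, 3]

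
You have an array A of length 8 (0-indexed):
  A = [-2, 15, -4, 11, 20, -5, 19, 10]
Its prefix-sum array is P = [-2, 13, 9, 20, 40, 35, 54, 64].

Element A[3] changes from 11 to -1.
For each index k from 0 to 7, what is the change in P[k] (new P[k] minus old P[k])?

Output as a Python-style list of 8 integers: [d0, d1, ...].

Answer: [0, 0, 0, -12, -12, -12, -12, -12]

Derivation:
Element change: A[3] 11 -> -1, delta = -12
For k < 3: P[k] unchanged, delta_P[k] = 0
For k >= 3: P[k] shifts by exactly -12
Delta array: [0, 0, 0, -12, -12, -12, -12, -12]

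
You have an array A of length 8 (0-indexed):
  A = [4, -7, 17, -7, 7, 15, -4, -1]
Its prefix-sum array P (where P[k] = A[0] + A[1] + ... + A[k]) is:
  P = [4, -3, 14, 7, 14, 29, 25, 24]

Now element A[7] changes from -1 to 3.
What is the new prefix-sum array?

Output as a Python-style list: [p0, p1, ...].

Change: A[7] -1 -> 3, delta = 4
P[k] for k < 7: unchanged (A[7] not included)
P[k] for k >= 7: shift by delta = 4
  P[0] = 4 + 0 = 4
  P[1] = -3 + 0 = -3
  P[2] = 14 + 0 = 14
  P[3] = 7 + 0 = 7
  P[4] = 14 + 0 = 14
  P[5] = 29 + 0 = 29
  P[6] = 25 + 0 = 25
  P[7] = 24 + 4 = 28

Answer: [4, -3, 14, 7, 14, 29, 25, 28]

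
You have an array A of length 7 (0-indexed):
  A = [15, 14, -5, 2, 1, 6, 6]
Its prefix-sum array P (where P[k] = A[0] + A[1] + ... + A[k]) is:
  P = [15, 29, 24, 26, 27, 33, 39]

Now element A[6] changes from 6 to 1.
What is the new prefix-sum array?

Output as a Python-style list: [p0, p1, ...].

Answer: [15, 29, 24, 26, 27, 33, 34]

Derivation:
Change: A[6] 6 -> 1, delta = -5
P[k] for k < 6: unchanged (A[6] not included)
P[k] for k >= 6: shift by delta = -5
  P[0] = 15 + 0 = 15
  P[1] = 29 + 0 = 29
  P[2] = 24 + 0 = 24
  P[3] = 26 + 0 = 26
  P[4] = 27 + 0 = 27
  P[5] = 33 + 0 = 33
  P[6] = 39 + -5 = 34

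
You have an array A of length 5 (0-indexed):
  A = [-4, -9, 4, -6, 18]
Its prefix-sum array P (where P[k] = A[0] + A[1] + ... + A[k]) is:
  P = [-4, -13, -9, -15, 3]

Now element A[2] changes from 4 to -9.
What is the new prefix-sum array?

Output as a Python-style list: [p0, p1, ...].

Change: A[2] 4 -> -9, delta = -13
P[k] for k < 2: unchanged (A[2] not included)
P[k] for k >= 2: shift by delta = -13
  P[0] = -4 + 0 = -4
  P[1] = -13 + 0 = -13
  P[2] = -9 + -13 = -22
  P[3] = -15 + -13 = -28
  P[4] = 3 + -13 = -10

Answer: [-4, -13, -22, -28, -10]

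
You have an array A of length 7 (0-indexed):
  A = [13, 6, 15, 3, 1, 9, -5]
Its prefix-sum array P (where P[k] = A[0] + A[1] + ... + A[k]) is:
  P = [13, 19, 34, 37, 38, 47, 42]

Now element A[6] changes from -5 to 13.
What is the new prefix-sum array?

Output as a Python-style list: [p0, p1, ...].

Change: A[6] -5 -> 13, delta = 18
P[k] for k < 6: unchanged (A[6] not included)
P[k] for k >= 6: shift by delta = 18
  P[0] = 13 + 0 = 13
  P[1] = 19 + 0 = 19
  P[2] = 34 + 0 = 34
  P[3] = 37 + 0 = 37
  P[4] = 38 + 0 = 38
  P[5] = 47 + 0 = 47
  P[6] = 42 + 18 = 60

Answer: [13, 19, 34, 37, 38, 47, 60]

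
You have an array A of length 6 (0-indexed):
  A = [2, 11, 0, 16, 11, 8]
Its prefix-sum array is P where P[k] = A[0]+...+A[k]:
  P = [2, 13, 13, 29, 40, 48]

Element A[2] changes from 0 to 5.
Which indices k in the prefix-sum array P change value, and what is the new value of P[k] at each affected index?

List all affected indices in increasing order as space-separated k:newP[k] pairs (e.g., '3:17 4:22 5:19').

Answer: 2:18 3:34 4:45 5:53

Derivation:
P[k] = A[0] + ... + A[k]
P[k] includes A[2] iff k >= 2
Affected indices: 2, 3, ..., 5; delta = 5
  P[2]: 13 + 5 = 18
  P[3]: 29 + 5 = 34
  P[4]: 40 + 5 = 45
  P[5]: 48 + 5 = 53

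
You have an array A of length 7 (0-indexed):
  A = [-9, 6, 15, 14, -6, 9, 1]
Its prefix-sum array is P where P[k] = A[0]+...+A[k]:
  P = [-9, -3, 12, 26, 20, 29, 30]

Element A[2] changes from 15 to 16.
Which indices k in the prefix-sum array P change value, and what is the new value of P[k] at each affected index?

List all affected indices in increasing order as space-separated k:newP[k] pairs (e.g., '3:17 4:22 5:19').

P[k] = A[0] + ... + A[k]
P[k] includes A[2] iff k >= 2
Affected indices: 2, 3, ..., 6; delta = 1
  P[2]: 12 + 1 = 13
  P[3]: 26 + 1 = 27
  P[4]: 20 + 1 = 21
  P[5]: 29 + 1 = 30
  P[6]: 30 + 1 = 31

Answer: 2:13 3:27 4:21 5:30 6:31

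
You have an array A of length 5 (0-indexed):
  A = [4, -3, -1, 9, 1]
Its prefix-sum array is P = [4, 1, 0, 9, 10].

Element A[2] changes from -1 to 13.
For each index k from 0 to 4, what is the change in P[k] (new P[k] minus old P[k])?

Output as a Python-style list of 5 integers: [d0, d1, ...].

Answer: [0, 0, 14, 14, 14]

Derivation:
Element change: A[2] -1 -> 13, delta = 14
For k < 2: P[k] unchanged, delta_P[k] = 0
For k >= 2: P[k] shifts by exactly 14
Delta array: [0, 0, 14, 14, 14]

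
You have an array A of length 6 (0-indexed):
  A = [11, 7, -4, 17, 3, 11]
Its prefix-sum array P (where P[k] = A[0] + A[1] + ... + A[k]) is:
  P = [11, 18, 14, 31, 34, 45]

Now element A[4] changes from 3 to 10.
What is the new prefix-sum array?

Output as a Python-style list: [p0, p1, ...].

Answer: [11, 18, 14, 31, 41, 52]

Derivation:
Change: A[4] 3 -> 10, delta = 7
P[k] for k < 4: unchanged (A[4] not included)
P[k] for k >= 4: shift by delta = 7
  P[0] = 11 + 0 = 11
  P[1] = 18 + 0 = 18
  P[2] = 14 + 0 = 14
  P[3] = 31 + 0 = 31
  P[4] = 34 + 7 = 41
  P[5] = 45 + 7 = 52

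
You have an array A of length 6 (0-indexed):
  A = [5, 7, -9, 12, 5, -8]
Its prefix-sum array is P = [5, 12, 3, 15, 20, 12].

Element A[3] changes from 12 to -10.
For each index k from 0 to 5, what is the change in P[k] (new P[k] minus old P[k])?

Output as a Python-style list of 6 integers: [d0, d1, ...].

Element change: A[3] 12 -> -10, delta = -22
For k < 3: P[k] unchanged, delta_P[k] = 0
For k >= 3: P[k] shifts by exactly -22
Delta array: [0, 0, 0, -22, -22, -22]

Answer: [0, 0, 0, -22, -22, -22]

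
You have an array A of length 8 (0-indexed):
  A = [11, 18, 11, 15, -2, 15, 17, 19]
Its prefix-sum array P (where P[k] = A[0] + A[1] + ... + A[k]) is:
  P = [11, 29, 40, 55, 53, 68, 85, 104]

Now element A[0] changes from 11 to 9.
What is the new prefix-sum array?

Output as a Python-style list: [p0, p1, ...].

Answer: [9, 27, 38, 53, 51, 66, 83, 102]

Derivation:
Change: A[0] 11 -> 9, delta = -2
P[k] for k < 0: unchanged (A[0] not included)
P[k] for k >= 0: shift by delta = -2
  P[0] = 11 + -2 = 9
  P[1] = 29 + -2 = 27
  P[2] = 40 + -2 = 38
  P[3] = 55 + -2 = 53
  P[4] = 53 + -2 = 51
  P[5] = 68 + -2 = 66
  P[6] = 85 + -2 = 83
  P[7] = 104 + -2 = 102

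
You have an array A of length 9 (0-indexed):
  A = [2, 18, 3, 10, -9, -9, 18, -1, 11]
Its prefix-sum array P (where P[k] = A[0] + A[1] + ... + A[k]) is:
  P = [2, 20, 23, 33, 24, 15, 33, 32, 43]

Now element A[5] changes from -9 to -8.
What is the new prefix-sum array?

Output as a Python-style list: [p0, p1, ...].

Answer: [2, 20, 23, 33, 24, 16, 34, 33, 44]

Derivation:
Change: A[5] -9 -> -8, delta = 1
P[k] for k < 5: unchanged (A[5] not included)
P[k] for k >= 5: shift by delta = 1
  P[0] = 2 + 0 = 2
  P[1] = 20 + 0 = 20
  P[2] = 23 + 0 = 23
  P[3] = 33 + 0 = 33
  P[4] = 24 + 0 = 24
  P[5] = 15 + 1 = 16
  P[6] = 33 + 1 = 34
  P[7] = 32 + 1 = 33
  P[8] = 43 + 1 = 44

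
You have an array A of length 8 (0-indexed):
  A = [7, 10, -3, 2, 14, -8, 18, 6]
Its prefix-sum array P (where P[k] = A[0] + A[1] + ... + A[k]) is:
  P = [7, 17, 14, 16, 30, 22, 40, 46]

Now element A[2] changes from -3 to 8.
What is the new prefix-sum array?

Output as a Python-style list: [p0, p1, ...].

Change: A[2] -3 -> 8, delta = 11
P[k] for k < 2: unchanged (A[2] not included)
P[k] for k >= 2: shift by delta = 11
  P[0] = 7 + 0 = 7
  P[1] = 17 + 0 = 17
  P[2] = 14 + 11 = 25
  P[3] = 16 + 11 = 27
  P[4] = 30 + 11 = 41
  P[5] = 22 + 11 = 33
  P[6] = 40 + 11 = 51
  P[7] = 46 + 11 = 57

Answer: [7, 17, 25, 27, 41, 33, 51, 57]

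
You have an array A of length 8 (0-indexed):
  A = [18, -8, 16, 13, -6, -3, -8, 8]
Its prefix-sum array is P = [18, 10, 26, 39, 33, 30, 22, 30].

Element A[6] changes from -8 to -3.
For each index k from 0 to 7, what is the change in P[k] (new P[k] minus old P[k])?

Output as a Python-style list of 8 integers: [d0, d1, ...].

Answer: [0, 0, 0, 0, 0, 0, 5, 5]

Derivation:
Element change: A[6] -8 -> -3, delta = 5
For k < 6: P[k] unchanged, delta_P[k] = 0
For k >= 6: P[k] shifts by exactly 5
Delta array: [0, 0, 0, 0, 0, 0, 5, 5]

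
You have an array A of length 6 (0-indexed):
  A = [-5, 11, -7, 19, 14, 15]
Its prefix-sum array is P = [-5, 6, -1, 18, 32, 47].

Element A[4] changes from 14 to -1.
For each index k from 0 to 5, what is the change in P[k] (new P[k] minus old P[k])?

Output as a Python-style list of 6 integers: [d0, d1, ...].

Answer: [0, 0, 0, 0, -15, -15]

Derivation:
Element change: A[4] 14 -> -1, delta = -15
For k < 4: P[k] unchanged, delta_P[k] = 0
For k >= 4: P[k] shifts by exactly -15
Delta array: [0, 0, 0, 0, -15, -15]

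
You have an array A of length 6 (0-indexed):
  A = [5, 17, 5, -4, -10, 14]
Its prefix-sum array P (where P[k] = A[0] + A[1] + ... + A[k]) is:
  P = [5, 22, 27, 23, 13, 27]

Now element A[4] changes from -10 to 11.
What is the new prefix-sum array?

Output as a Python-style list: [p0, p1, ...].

Change: A[4] -10 -> 11, delta = 21
P[k] for k < 4: unchanged (A[4] not included)
P[k] for k >= 4: shift by delta = 21
  P[0] = 5 + 0 = 5
  P[1] = 22 + 0 = 22
  P[2] = 27 + 0 = 27
  P[3] = 23 + 0 = 23
  P[4] = 13 + 21 = 34
  P[5] = 27 + 21 = 48

Answer: [5, 22, 27, 23, 34, 48]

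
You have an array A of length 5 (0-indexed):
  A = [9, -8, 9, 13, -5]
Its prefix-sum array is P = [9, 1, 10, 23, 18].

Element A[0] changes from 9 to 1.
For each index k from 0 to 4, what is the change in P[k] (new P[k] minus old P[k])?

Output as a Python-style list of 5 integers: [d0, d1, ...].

Element change: A[0] 9 -> 1, delta = -8
For k < 0: P[k] unchanged, delta_P[k] = 0
For k >= 0: P[k] shifts by exactly -8
Delta array: [-8, -8, -8, -8, -8]

Answer: [-8, -8, -8, -8, -8]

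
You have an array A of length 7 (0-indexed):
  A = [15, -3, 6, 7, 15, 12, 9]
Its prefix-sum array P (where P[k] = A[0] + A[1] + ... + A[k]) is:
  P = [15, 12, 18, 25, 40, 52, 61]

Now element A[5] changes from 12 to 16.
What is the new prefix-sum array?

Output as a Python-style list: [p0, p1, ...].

Answer: [15, 12, 18, 25, 40, 56, 65]

Derivation:
Change: A[5] 12 -> 16, delta = 4
P[k] for k < 5: unchanged (A[5] not included)
P[k] for k >= 5: shift by delta = 4
  P[0] = 15 + 0 = 15
  P[1] = 12 + 0 = 12
  P[2] = 18 + 0 = 18
  P[3] = 25 + 0 = 25
  P[4] = 40 + 0 = 40
  P[5] = 52 + 4 = 56
  P[6] = 61 + 4 = 65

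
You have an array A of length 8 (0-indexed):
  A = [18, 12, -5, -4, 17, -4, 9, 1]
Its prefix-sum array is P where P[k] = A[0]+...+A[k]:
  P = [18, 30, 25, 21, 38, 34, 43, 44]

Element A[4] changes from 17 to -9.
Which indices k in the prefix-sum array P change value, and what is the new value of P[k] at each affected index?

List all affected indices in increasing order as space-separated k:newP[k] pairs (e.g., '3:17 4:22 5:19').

P[k] = A[0] + ... + A[k]
P[k] includes A[4] iff k >= 4
Affected indices: 4, 5, ..., 7; delta = -26
  P[4]: 38 + -26 = 12
  P[5]: 34 + -26 = 8
  P[6]: 43 + -26 = 17
  P[7]: 44 + -26 = 18

Answer: 4:12 5:8 6:17 7:18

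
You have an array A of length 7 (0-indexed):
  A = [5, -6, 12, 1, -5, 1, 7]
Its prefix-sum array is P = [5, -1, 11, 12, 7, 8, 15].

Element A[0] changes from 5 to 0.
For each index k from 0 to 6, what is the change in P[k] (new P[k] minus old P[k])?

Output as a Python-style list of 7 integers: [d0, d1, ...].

Answer: [-5, -5, -5, -5, -5, -5, -5]

Derivation:
Element change: A[0] 5 -> 0, delta = -5
For k < 0: P[k] unchanged, delta_P[k] = 0
For k >= 0: P[k] shifts by exactly -5
Delta array: [-5, -5, -5, -5, -5, -5, -5]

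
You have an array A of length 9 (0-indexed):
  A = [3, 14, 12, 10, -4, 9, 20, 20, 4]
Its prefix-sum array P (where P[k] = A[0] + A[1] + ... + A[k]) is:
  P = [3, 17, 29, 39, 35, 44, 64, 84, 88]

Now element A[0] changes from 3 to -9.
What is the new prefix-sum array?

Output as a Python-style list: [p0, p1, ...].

Change: A[0] 3 -> -9, delta = -12
P[k] for k < 0: unchanged (A[0] not included)
P[k] for k >= 0: shift by delta = -12
  P[0] = 3 + -12 = -9
  P[1] = 17 + -12 = 5
  P[2] = 29 + -12 = 17
  P[3] = 39 + -12 = 27
  P[4] = 35 + -12 = 23
  P[5] = 44 + -12 = 32
  P[6] = 64 + -12 = 52
  P[7] = 84 + -12 = 72
  P[8] = 88 + -12 = 76

Answer: [-9, 5, 17, 27, 23, 32, 52, 72, 76]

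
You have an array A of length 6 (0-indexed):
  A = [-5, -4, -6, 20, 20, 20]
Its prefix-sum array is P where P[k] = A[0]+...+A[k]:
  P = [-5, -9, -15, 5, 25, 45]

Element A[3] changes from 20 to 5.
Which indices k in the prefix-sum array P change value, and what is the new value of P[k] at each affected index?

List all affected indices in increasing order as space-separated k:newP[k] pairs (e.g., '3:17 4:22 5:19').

P[k] = A[0] + ... + A[k]
P[k] includes A[3] iff k >= 3
Affected indices: 3, 4, ..., 5; delta = -15
  P[3]: 5 + -15 = -10
  P[4]: 25 + -15 = 10
  P[5]: 45 + -15 = 30

Answer: 3:-10 4:10 5:30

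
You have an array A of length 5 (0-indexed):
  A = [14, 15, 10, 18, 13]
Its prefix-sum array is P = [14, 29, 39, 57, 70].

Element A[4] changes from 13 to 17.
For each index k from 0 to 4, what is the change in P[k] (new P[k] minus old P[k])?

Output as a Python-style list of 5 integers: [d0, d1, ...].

Element change: A[4] 13 -> 17, delta = 4
For k < 4: P[k] unchanged, delta_P[k] = 0
For k >= 4: P[k] shifts by exactly 4
Delta array: [0, 0, 0, 0, 4]

Answer: [0, 0, 0, 0, 4]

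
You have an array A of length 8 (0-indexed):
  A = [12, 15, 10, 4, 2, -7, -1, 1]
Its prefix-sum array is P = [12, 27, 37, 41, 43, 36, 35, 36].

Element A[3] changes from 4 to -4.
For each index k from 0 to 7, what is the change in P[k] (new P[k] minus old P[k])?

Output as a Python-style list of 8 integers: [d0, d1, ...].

Answer: [0, 0, 0, -8, -8, -8, -8, -8]

Derivation:
Element change: A[3] 4 -> -4, delta = -8
For k < 3: P[k] unchanged, delta_P[k] = 0
For k >= 3: P[k] shifts by exactly -8
Delta array: [0, 0, 0, -8, -8, -8, -8, -8]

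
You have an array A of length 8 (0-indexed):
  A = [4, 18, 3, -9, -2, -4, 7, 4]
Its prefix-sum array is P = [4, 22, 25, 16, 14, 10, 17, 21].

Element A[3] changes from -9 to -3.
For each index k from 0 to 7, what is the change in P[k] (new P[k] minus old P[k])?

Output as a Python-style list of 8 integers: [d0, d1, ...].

Answer: [0, 0, 0, 6, 6, 6, 6, 6]

Derivation:
Element change: A[3] -9 -> -3, delta = 6
For k < 3: P[k] unchanged, delta_P[k] = 0
For k >= 3: P[k] shifts by exactly 6
Delta array: [0, 0, 0, 6, 6, 6, 6, 6]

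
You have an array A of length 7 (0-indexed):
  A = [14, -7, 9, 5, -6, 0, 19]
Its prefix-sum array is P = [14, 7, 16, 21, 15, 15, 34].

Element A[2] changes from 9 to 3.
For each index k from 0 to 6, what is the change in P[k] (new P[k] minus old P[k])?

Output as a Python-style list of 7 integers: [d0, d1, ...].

Answer: [0, 0, -6, -6, -6, -6, -6]

Derivation:
Element change: A[2] 9 -> 3, delta = -6
For k < 2: P[k] unchanged, delta_P[k] = 0
For k >= 2: P[k] shifts by exactly -6
Delta array: [0, 0, -6, -6, -6, -6, -6]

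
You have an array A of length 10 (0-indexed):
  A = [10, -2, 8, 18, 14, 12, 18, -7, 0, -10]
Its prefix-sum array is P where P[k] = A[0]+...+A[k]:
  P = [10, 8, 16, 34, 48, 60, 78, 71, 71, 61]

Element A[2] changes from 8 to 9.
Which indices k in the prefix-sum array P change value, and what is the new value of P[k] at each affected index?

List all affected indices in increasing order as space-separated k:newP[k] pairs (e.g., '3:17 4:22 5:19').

P[k] = A[0] + ... + A[k]
P[k] includes A[2] iff k >= 2
Affected indices: 2, 3, ..., 9; delta = 1
  P[2]: 16 + 1 = 17
  P[3]: 34 + 1 = 35
  P[4]: 48 + 1 = 49
  P[5]: 60 + 1 = 61
  P[6]: 78 + 1 = 79
  P[7]: 71 + 1 = 72
  P[8]: 71 + 1 = 72
  P[9]: 61 + 1 = 62

Answer: 2:17 3:35 4:49 5:61 6:79 7:72 8:72 9:62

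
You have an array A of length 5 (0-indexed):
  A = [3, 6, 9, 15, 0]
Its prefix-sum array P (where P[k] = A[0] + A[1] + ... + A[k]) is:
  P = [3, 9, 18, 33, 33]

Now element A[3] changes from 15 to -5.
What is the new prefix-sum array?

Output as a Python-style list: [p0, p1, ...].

Change: A[3] 15 -> -5, delta = -20
P[k] for k < 3: unchanged (A[3] not included)
P[k] for k >= 3: shift by delta = -20
  P[0] = 3 + 0 = 3
  P[1] = 9 + 0 = 9
  P[2] = 18 + 0 = 18
  P[3] = 33 + -20 = 13
  P[4] = 33 + -20 = 13

Answer: [3, 9, 18, 13, 13]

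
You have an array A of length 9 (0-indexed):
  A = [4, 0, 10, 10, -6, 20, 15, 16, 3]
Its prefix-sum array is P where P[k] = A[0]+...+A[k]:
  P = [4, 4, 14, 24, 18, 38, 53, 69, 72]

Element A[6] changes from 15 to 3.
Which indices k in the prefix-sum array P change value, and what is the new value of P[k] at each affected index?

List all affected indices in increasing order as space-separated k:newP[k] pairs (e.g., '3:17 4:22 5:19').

Answer: 6:41 7:57 8:60

Derivation:
P[k] = A[0] + ... + A[k]
P[k] includes A[6] iff k >= 6
Affected indices: 6, 7, ..., 8; delta = -12
  P[6]: 53 + -12 = 41
  P[7]: 69 + -12 = 57
  P[8]: 72 + -12 = 60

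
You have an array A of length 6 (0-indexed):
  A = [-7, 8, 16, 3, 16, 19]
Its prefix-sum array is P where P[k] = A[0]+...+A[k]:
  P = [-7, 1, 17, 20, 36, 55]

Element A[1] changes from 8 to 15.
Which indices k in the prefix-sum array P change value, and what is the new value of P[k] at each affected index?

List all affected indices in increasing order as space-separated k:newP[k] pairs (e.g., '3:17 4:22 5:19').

Answer: 1:8 2:24 3:27 4:43 5:62

Derivation:
P[k] = A[0] + ... + A[k]
P[k] includes A[1] iff k >= 1
Affected indices: 1, 2, ..., 5; delta = 7
  P[1]: 1 + 7 = 8
  P[2]: 17 + 7 = 24
  P[3]: 20 + 7 = 27
  P[4]: 36 + 7 = 43
  P[5]: 55 + 7 = 62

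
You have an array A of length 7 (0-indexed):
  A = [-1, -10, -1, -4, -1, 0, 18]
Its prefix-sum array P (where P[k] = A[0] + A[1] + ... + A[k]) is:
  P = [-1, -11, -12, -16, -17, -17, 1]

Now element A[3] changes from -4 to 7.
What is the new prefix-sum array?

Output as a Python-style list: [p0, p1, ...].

Change: A[3] -4 -> 7, delta = 11
P[k] for k < 3: unchanged (A[3] not included)
P[k] for k >= 3: shift by delta = 11
  P[0] = -1 + 0 = -1
  P[1] = -11 + 0 = -11
  P[2] = -12 + 0 = -12
  P[3] = -16 + 11 = -5
  P[4] = -17 + 11 = -6
  P[5] = -17 + 11 = -6
  P[6] = 1 + 11 = 12

Answer: [-1, -11, -12, -5, -6, -6, 12]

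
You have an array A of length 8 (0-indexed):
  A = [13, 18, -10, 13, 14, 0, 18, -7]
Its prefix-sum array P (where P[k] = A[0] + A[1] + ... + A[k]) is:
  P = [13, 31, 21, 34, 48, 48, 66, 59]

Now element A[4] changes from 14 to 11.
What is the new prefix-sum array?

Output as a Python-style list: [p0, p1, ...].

Answer: [13, 31, 21, 34, 45, 45, 63, 56]

Derivation:
Change: A[4] 14 -> 11, delta = -3
P[k] for k < 4: unchanged (A[4] not included)
P[k] for k >= 4: shift by delta = -3
  P[0] = 13 + 0 = 13
  P[1] = 31 + 0 = 31
  P[2] = 21 + 0 = 21
  P[3] = 34 + 0 = 34
  P[4] = 48 + -3 = 45
  P[5] = 48 + -3 = 45
  P[6] = 66 + -3 = 63
  P[7] = 59 + -3 = 56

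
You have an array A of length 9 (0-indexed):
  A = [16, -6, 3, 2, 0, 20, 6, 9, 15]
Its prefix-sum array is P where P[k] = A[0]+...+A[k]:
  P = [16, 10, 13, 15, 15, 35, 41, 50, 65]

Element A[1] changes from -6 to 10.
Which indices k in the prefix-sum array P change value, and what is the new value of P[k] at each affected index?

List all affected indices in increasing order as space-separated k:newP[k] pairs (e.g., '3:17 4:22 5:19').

P[k] = A[0] + ... + A[k]
P[k] includes A[1] iff k >= 1
Affected indices: 1, 2, ..., 8; delta = 16
  P[1]: 10 + 16 = 26
  P[2]: 13 + 16 = 29
  P[3]: 15 + 16 = 31
  P[4]: 15 + 16 = 31
  P[5]: 35 + 16 = 51
  P[6]: 41 + 16 = 57
  P[7]: 50 + 16 = 66
  P[8]: 65 + 16 = 81

Answer: 1:26 2:29 3:31 4:31 5:51 6:57 7:66 8:81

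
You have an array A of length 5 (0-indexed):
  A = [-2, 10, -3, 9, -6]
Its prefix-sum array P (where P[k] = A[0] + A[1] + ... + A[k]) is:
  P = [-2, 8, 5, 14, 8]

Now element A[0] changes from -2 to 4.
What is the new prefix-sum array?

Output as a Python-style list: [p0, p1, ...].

Change: A[0] -2 -> 4, delta = 6
P[k] for k < 0: unchanged (A[0] not included)
P[k] for k >= 0: shift by delta = 6
  P[0] = -2 + 6 = 4
  P[1] = 8 + 6 = 14
  P[2] = 5 + 6 = 11
  P[3] = 14 + 6 = 20
  P[4] = 8 + 6 = 14

Answer: [4, 14, 11, 20, 14]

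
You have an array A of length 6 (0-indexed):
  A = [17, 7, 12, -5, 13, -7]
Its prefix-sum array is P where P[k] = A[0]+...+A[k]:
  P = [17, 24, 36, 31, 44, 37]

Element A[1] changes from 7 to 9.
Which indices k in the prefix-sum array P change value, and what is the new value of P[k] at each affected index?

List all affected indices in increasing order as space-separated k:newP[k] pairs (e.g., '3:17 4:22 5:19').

Answer: 1:26 2:38 3:33 4:46 5:39

Derivation:
P[k] = A[0] + ... + A[k]
P[k] includes A[1] iff k >= 1
Affected indices: 1, 2, ..., 5; delta = 2
  P[1]: 24 + 2 = 26
  P[2]: 36 + 2 = 38
  P[3]: 31 + 2 = 33
  P[4]: 44 + 2 = 46
  P[5]: 37 + 2 = 39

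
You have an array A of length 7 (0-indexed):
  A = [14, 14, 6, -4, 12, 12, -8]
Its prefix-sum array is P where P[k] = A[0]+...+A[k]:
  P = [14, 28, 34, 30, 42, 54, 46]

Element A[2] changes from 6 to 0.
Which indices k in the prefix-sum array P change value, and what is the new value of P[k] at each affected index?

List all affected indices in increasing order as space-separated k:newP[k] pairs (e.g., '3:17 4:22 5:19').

Answer: 2:28 3:24 4:36 5:48 6:40

Derivation:
P[k] = A[0] + ... + A[k]
P[k] includes A[2] iff k >= 2
Affected indices: 2, 3, ..., 6; delta = -6
  P[2]: 34 + -6 = 28
  P[3]: 30 + -6 = 24
  P[4]: 42 + -6 = 36
  P[5]: 54 + -6 = 48
  P[6]: 46 + -6 = 40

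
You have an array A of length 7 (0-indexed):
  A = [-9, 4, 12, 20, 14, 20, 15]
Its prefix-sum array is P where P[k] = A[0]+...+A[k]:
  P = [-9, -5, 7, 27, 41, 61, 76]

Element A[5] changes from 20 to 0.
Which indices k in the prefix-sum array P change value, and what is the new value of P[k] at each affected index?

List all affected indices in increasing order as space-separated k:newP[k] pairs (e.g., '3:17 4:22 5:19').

Answer: 5:41 6:56

Derivation:
P[k] = A[0] + ... + A[k]
P[k] includes A[5] iff k >= 5
Affected indices: 5, 6, ..., 6; delta = -20
  P[5]: 61 + -20 = 41
  P[6]: 76 + -20 = 56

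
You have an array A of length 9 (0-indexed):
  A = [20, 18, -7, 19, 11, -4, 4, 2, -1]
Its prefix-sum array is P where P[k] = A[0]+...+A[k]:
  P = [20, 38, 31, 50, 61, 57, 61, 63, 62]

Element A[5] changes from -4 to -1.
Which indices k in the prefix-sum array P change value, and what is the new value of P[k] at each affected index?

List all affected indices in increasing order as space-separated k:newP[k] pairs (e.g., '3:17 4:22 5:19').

P[k] = A[0] + ... + A[k]
P[k] includes A[5] iff k >= 5
Affected indices: 5, 6, ..., 8; delta = 3
  P[5]: 57 + 3 = 60
  P[6]: 61 + 3 = 64
  P[7]: 63 + 3 = 66
  P[8]: 62 + 3 = 65

Answer: 5:60 6:64 7:66 8:65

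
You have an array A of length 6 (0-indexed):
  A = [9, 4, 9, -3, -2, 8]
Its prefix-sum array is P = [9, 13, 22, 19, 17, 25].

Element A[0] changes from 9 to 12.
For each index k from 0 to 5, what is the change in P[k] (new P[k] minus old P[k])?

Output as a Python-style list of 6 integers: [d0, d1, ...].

Element change: A[0] 9 -> 12, delta = 3
For k < 0: P[k] unchanged, delta_P[k] = 0
For k >= 0: P[k] shifts by exactly 3
Delta array: [3, 3, 3, 3, 3, 3]

Answer: [3, 3, 3, 3, 3, 3]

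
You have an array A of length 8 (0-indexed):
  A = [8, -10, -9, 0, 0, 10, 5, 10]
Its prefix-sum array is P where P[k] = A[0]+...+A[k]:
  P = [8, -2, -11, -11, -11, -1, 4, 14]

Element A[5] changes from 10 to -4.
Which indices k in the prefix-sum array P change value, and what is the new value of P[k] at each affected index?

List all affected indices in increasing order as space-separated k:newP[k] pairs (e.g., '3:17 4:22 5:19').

Answer: 5:-15 6:-10 7:0

Derivation:
P[k] = A[0] + ... + A[k]
P[k] includes A[5] iff k >= 5
Affected indices: 5, 6, ..., 7; delta = -14
  P[5]: -1 + -14 = -15
  P[6]: 4 + -14 = -10
  P[7]: 14 + -14 = 0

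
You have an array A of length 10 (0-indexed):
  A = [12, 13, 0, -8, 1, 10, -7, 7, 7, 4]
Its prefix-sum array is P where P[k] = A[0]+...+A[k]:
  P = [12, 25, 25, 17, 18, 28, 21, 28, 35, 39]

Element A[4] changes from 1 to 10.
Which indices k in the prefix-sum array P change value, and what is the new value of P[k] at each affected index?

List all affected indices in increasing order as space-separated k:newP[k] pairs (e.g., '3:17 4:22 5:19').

Answer: 4:27 5:37 6:30 7:37 8:44 9:48

Derivation:
P[k] = A[0] + ... + A[k]
P[k] includes A[4] iff k >= 4
Affected indices: 4, 5, ..., 9; delta = 9
  P[4]: 18 + 9 = 27
  P[5]: 28 + 9 = 37
  P[6]: 21 + 9 = 30
  P[7]: 28 + 9 = 37
  P[8]: 35 + 9 = 44
  P[9]: 39 + 9 = 48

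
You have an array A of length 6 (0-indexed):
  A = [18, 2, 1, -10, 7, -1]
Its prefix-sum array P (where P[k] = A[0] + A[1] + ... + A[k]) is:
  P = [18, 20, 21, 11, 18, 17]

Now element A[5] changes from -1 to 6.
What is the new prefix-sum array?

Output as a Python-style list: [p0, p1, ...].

Answer: [18, 20, 21, 11, 18, 24]

Derivation:
Change: A[5] -1 -> 6, delta = 7
P[k] for k < 5: unchanged (A[5] not included)
P[k] for k >= 5: shift by delta = 7
  P[0] = 18 + 0 = 18
  P[1] = 20 + 0 = 20
  P[2] = 21 + 0 = 21
  P[3] = 11 + 0 = 11
  P[4] = 18 + 0 = 18
  P[5] = 17 + 7 = 24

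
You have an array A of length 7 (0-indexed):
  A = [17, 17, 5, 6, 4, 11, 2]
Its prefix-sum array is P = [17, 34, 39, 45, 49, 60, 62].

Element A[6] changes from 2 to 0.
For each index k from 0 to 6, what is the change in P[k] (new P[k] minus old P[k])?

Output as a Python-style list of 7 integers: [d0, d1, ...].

Element change: A[6] 2 -> 0, delta = -2
For k < 6: P[k] unchanged, delta_P[k] = 0
For k >= 6: P[k] shifts by exactly -2
Delta array: [0, 0, 0, 0, 0, 0, -2]

Answer: [0, 0, 0, 0, 0, 0, -2]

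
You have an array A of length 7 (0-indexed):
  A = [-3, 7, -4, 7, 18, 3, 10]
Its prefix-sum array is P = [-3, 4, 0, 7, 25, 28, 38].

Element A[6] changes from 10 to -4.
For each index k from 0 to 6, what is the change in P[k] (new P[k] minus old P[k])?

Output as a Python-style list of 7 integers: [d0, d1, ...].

Element change: A[6] 10 -> -4, delta = -14
For k < 6: P[k] unchanged, delta_P[k] = 0
For k >= 6: P[k] shifts by exactly -14
Delta array: [0, 0, 0, 0, 0, 0, -14]

Answer: [0, 0, 0, 0, 0, 0, -14]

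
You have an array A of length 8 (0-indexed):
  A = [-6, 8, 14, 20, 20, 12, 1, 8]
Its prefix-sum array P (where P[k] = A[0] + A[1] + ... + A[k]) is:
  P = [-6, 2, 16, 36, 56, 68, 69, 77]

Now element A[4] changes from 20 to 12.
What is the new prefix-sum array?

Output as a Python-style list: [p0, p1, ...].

Answer: [-6, 2, 16, 36, 48, 60, 61, 69]

Derivation:
Change: A[4] 20 -> 12, delta = -8
P[k] for k < 4: unchanged (A[4] not included)
P[k] for k >= 4: shift by delta = -8
  P[0] = -6 + 0 = -6
  P[1] = 2 + 0 = 2
  P[2] = 16 + 0 = 16
  P[3] = 36 + 0 = 36
  P[4] = 56 + -8 = 48
  P[5] = 68 + -8 = 60
  P[6] = 69 + -8 = 61
  P[7] = 77 + -8 = 69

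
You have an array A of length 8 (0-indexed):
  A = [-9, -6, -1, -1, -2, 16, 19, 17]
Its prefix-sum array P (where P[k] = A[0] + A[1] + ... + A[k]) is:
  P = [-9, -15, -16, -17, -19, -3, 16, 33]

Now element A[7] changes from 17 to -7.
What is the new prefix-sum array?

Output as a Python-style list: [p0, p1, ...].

Change: A[7] 17 -> -7, delta = -24
P[k] for k < 7: unchanged (A[7] not included)
P[k] for k >= 7: shift by delta = -24
  P[0] = -9 + 0 = -9
  P[1] = -15 + 0 = -15
  P[2] = -16 + 0 = -16
  P[3] = -17 + 0 = -17
  P[4] = -19 + 0 = -19
  P[5] = -3 + 0 = -3
  P[6] = 16 + 0 = 16
  P[7] = 33 + -24 = 9

Answer: [-9, -15, -16, -17, -19, -3, 16, 9]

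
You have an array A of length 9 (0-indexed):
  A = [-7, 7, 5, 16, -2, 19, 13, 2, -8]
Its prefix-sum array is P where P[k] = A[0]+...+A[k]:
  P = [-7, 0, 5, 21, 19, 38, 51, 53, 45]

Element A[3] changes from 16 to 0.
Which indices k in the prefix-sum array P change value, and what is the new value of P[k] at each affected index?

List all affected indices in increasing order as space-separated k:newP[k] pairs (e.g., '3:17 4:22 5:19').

Answer: 3:5 4:3 5:22 6:35 7:37 8:29

Derivation:
P[k] = A[0] + ... + A[k]
P[k] includes A[3] iff k >= 3
Affected indices: 3, 4, ..., 8; delta = -16
  P[3]: 21 + -16 = 5
  P[4]: 19 + -16 = 3
  P[5]: 38 + -16 = 22
  P[6]: 51 + -16 = 35
  P[7]: 53 + -16 = 37
  P[8]: 45 + -16 = 29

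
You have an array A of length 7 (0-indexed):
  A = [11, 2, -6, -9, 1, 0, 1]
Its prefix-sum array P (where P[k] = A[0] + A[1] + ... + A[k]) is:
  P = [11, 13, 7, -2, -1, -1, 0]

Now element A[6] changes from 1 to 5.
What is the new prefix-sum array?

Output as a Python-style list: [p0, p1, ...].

Change: A[6] 1 -> 5, delta = 4
P[k] for k < 6: unchanged (A[6] not included)
P[k] for k >= 6: shift by delta = 4
  P[0] = 11 + 0 = 11
  P[1] = 13 + 0 = 13
  P[2] = 7 + 0 = 7
  P[3] = -2 + 0 = -2
  P[4] = -1 + 0 = -1
  P[5] = -1 + 0 = -1
  P[6] = 0 + 4 = 4

Answer: [11, 13, 7, -2, -1, -1, 4]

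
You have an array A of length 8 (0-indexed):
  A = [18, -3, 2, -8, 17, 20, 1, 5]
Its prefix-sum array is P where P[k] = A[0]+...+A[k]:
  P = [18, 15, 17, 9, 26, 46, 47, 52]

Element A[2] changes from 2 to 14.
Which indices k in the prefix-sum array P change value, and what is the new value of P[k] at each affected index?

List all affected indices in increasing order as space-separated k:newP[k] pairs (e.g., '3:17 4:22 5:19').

Answer: 2:29 3:21 4:38 5:58 6:59 7:64

Derivation:
P[k] = A[0] + ... + A[k]
P[k] includes A[2] iff k >= 2
Affected indices: 2, 3, ..., 7; delta = 12
  P[2]: 17 + 12 = 29
  P[3]: 9 + 12 = 21
  P[4]: 26 + 12 = 38
  P[5]: 46 + 12 = 58
  P[6]: 47 + 12 = 59
  P[7]: 52 + 12 = 64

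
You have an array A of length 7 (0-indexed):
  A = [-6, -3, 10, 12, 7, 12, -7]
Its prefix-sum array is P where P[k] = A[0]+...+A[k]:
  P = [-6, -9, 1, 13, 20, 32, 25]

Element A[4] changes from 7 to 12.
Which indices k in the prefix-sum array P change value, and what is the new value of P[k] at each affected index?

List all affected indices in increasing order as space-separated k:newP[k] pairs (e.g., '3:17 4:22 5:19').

Answer: 4:25 5:37 6:30

Derivation:
P[k] = A[0] + ... + A[k]
P[k] includes A[4] iff k >= 4
Affected indices: 4, 5, ..., 6; delta = 5
  P[4]: 20 + 5 = 25
  P[5]: 32 + 5 = 37
  P[6]: 25 + 5 = 30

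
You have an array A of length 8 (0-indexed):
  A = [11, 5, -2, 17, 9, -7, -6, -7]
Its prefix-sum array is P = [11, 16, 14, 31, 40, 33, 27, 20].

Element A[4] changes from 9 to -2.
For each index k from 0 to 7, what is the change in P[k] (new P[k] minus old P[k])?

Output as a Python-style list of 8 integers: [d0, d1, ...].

Element change: A[4] 9 -> -2, delta = -11
For k < 4: P[k] unchanged, delta_P[k] = 0
For k >= 4: P[k] shifts by exactly -11
Delta array: [0, 0, 0, 0, -11, -11, -11, -11]

Answer: [0, 0, 0, 0, -11, -11, -11, -11]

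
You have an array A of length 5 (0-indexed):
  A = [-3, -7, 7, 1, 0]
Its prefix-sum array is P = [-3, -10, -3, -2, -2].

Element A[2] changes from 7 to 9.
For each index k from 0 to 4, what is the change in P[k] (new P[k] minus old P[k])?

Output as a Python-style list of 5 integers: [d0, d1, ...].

Answer: [0, 0, 2, 2, 2]

Derivation:
Element change: A[2] 7 -> 9, delta = 2
For k < 2: P[k] unchanged, delta_P[k] = 0
For k >= 2: P[k] shifts by exactly 2
Delta array: [0, 0, 2, 2, 2]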